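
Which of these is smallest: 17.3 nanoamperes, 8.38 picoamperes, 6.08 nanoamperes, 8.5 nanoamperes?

8.38 picoamperes

17.3 nanoamperes = 0.0000000173 amperes
8.38 picoamperes = 0.00000000000838 amperes
6.08 nanoamperes = 0.00000000608 amperes
8.5 nanoamperes = 0.0000000085 amperes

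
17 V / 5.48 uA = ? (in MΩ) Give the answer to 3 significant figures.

3.10 MΩ

(17) / (5.48e-6) = 3.1022e6 Ω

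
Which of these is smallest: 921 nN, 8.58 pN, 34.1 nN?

8.58 pN

921 nN = 0.000000921 N
8.58 pN = 0.00000000000858 N
34.1 nN = 0.0000000341 N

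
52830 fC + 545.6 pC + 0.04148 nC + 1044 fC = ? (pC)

In pC:
  52830 fC = 52830 × 10^-3 pC = 52.83
  545.6 pC → 545.6
  0.04148 nC = 0.04148 × 10^3 pC = 41.48
  1044 fC = 1044 × 10^-3 pC = 1.044
Sum: 52.83 + 545.6 + 41.48 + 1.044 = 640.954

640.954 pC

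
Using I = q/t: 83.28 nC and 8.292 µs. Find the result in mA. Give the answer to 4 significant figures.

10.04 mA

(83.28e-9) / (8.292e-6) = 10.0434e-3 A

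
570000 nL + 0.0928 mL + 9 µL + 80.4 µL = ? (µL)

In µL:
  570000 nL = 570000e-3 µL = 570
  0.0928 mL = 0.0928e3 µL = 92.8
  9 µL → 9
  80.4 µL → 80.4
Sum: 570 + 92.8 + 9 + 80.4 = 752.2

752.2 µL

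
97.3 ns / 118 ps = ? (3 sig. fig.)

825

(97.3 × 10^-9) / (118 × 10^-12) = 0.8246 × 10^3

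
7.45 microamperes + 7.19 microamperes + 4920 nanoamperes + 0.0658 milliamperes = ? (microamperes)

In microamperes:
  7.45 microamperes → 7.45
  7.19 microamperes → 7.19
  4920 nanoamperes = 4920 × 10⁻³ microamperes = 4.92
  0.0658 milliamperes = 0.0658 × 10³ microamperes = 65.8
Sum: 7.45 + 7.19 + 4.92 + 65.8 = 85.36

85.36 microamperes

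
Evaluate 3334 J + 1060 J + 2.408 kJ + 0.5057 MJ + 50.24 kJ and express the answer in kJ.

562.742 kJ

In kJ:
  3334 J = 3334e-3 kJ = 3.334
  1060 J = 1060e-3 kJ = 1.06
  2.408 kJ → 2.408
  0.5057 MJ = 0.5057e3 kJ = 505.7
  50.24 kJ → 50.24
Sum: 3.334 + 1.06 + 2.408 + 505.7 + 50.24 = 562.742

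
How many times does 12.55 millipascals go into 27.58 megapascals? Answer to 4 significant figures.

(27.58 × 10^6) / (12.55 × 10^-3) = 2.1976 × 10^9

2198000000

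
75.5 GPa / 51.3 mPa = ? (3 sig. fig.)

(75.5e9) / (51.3e-3) = 1.472e12

1470000000000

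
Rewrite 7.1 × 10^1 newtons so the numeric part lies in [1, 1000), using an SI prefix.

= 71 newtons; mantissa already in [1, 1000).

71 newtons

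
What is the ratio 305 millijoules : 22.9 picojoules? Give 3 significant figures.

13300000000

(305 × 10⁻³) / (22.9 × 10⁻¹²) = 13.32 × 10⁹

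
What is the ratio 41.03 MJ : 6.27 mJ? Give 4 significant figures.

6544000000

(41.03 × 10^6) / (6.27 × 10^-3) = 6.5439 × 10^9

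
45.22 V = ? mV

(no prefix) = 10⁰, milli = 10⁻³; factor is 10³.
45.22 × 10³ = 45220

45220 mV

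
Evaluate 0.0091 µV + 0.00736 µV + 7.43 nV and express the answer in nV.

23.89 nV

In nV:
  0.0091 µV = 0.0091 × 10³ nV = 9.1
  0.00736 µV = 0.00736 × 10³ nV = 7.36
  7.43 nV → 7.43
Sum: 9.1 + 7.36 + 7.43 = 23.89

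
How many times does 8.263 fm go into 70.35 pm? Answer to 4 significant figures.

8514

(70.35e-12) / (8.263e-15) = 8.5139e3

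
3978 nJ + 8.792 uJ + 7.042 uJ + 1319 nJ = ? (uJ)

In uJ:
  3978 nJ = 3978 × 10⁻³ uJ = 3.978
  8.792 uJ → 8.792
  7.042 uJ → 7.042
  1319 nJ = 1319 × 10⁻³ uJ = 1.319
Sum: 3.978 + 8.792 + 7.042 + 1.319 = 21.131

21.131 uJ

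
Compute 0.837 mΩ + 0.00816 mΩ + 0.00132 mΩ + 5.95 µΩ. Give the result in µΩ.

852.43 µΩ

In µΩ:
  0.837 mΩ = 0.837 × 10³ µΩ = 837
  0.00816 mΩ = 0.00816 × 10³ µΩ = 8.16
  0.00132 mΩ = 0.00132 × 10³ µΩ = 1.32
  5.95 µΩ → 5.95
Sum: 837 + 8.16 + 1.32 + 5.95 = 852.43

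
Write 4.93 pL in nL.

pico = 1e-12, nano = 1e-9; factor is 1e-3.
4.93 × 1e-3 = 0.00493

0.00493 nL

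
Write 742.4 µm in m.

0.0007424 m

micro = 10⁻⁶, (no prefix) = 10⁰; factor is 10⁻⁶.
742.4 × 10⁻⁶ = 0.0007424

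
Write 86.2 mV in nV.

milli = 10^-3, nano = 10^-9; factor is 10^6.
86.2 × 10^6 = 86200000

86200000 nV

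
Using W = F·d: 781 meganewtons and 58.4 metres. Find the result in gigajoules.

45.6104 gigajoules

781 × 10^6 × 58.4 = 45610.4 × 10^6 J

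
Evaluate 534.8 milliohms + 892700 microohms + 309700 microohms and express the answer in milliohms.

1737.2 milliohms

In milliohms:
  534.8 milliohms → 534.8
  892700 microohms = 892700 × 10^-3 milliohms = 892.7
  309700 microohms = 309700 × 10^-3 milliohms = 309.7
Sum: 534.8 + 892.7 + 309.7 = 1737.2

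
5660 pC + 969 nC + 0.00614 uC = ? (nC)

In nC:
  5660 pC = 5660 × 10^-3 nC = 5.66
  969 nC → 969
  0.00614 uC = 0.00614 × 10^3 nC = 6.14
Sum: 5.66 + 969 + 6.14 = 980.8

980.8 nC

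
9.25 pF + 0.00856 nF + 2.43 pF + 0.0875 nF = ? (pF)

107.74 pF

In pF:
  9.25 pF → 9.25
  0.00856 nF = 0.00856 × 10^3 pF = 8.56
  2.43 pF → 2.43
  0.0875 nF = 0.0875 × 10^3 pF = 87.5
Sum: 9.25 + 8.56 + 2.43 + 87.5 = 107.74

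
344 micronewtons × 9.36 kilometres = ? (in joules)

344e-6 × 9.36e3 = 3219.84e-3 J

3.21984 joules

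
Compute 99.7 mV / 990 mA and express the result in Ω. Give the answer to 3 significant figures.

(99.7e-3) / (990e-3) = 0.10071 Ω

0.101 Ω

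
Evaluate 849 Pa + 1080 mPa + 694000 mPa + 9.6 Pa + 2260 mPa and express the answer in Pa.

1555.94 Pa

In Pa:
  849 Pa → 849
  1080 mPa = 1080 × 10^-3 Pa = 1.08
  694000 mPa = 694000 × 10^-3 Pa = 694
  9.6 Pa → 9.6
  2260 mPa = 2260 × 10^-3 Pa = 2.26
Sum: 849 + 1.08 + 694 + 9.6 + 2.26 = 1555.94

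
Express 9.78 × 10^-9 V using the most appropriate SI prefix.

9.78 nV

= 9.78 × 10^-9 V; 10^-9 is nano.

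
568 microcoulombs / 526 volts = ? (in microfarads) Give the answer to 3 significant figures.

1.08 microfarads

(568e-6) / (526) = 1.0798e-6 F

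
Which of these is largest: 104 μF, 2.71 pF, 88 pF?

104 μF = 0.000104 F
2.71 pF = 0.00000000000271 F
88 pF = 0.000000000088 F

104 μF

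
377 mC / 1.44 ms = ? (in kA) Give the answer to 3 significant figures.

(377 × 10^-3) / (1.44 × 10^-3) = 261.81 A

0.262 kA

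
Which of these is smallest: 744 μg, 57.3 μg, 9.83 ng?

9.83 ng

744 μg = 0.000744 g
57.3 μg = 0.0000573 g
9.83 ng = 0.00000000983 g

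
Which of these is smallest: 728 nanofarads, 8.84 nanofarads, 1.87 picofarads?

728 nanofarads = 0.000000728 farads
8.84 nanofarads = 0.00000000884 farads
1.87 picofarads = 0.00000000000187 farads

1.87 picofarads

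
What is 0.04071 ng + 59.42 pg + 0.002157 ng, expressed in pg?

102.287 pg

In pg:
  0.04071 ng = 0.04071e3 pg = 40.71
  59.42 pg → 59.42
  0.002157 ng = 0.002157e3 pg = 2.157
Sum: 40.71 + 59.42 + 2.157 = 102.287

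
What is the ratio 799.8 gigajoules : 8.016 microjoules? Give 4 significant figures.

(799.8e9) / (8.016e-6) = 99.775e15

99780000000000000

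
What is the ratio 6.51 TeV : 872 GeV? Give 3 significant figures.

7.47

(6.51e12) / (872e9) = 0.007466e3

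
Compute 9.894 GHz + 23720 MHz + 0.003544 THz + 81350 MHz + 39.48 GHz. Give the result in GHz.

In GHz:
  9.894 GHz → 9.894
  23720 MHz = 23720e-3 GHz = 23.72
  0.003544 THz = 0.003544e3 GHz = 3.544
  81350 MHz = 81350e-3 GHz = 81.35
  39.48 GHz → 39.48
Sum: 9.894 + 23.72 + 3.544 + 81.35 + 39.48 = 157.988

157.988 GHz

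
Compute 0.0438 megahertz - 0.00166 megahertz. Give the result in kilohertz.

42.14 kilohertz

In kilohertz:
  0.0438 megahertz = 0.0438 × 10^3 kilohertz = 43.8
  0.00166 megahertz = 0.00166 × 10^3 kilohertz = 1.66
Difference: 43.8 - 1.66 = 42.14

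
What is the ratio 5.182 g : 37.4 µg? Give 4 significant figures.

(5.182) / (37.4 × 10⁻⁶) = 0.13856 × 10⁶

138600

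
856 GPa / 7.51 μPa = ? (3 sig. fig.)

114000000000000000

(856 × 10^9) / (7.51 × 10^-6) = 114 × 10^15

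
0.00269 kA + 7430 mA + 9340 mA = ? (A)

In A:
  0.00269 kA = 0.00269e3 A = 2.69
  7430 mA = 7430e-3 A = 7.43
  9340 mA = 9340e-3 A = 9.34
Sum: 2.69 + 7.43 + 9.34 = 19.46

19.46 A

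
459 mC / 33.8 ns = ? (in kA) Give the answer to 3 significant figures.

13600 kA

(459 × 10⁻³) / (33.8 × 10⁻⁹) = 13.58 × 10⁶ A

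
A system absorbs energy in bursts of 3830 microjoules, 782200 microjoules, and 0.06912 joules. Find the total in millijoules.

855.15 millijoules

In millijoules:
  3830 microjoules = 3830 × 10^-3 millijoules = 3.83
  782200 microjoules = 782200 × 10^-3 millijoules = 782.2
  0.06912 joules = 0.06912 × 10^3 millijoules = 69.12
Sum: 3.83 + 782.2 + 69.12 = 855.15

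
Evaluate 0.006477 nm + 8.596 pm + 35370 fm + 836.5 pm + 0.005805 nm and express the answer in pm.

892.748 pm

In pm:
  0.006477 nm = 0.006477e3 pm = 6.477
  8.596 pm → 8.596
  35370 fm = 35370e-3 pm = 35.37
  836.5 pm → 836.5
  0.005805 nm = 0.005805e3 pm = 5.805
Sum: 6.477 + 8.596 + 35.37 + 836.5 + 5.805 = 892.748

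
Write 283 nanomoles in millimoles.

nano = 10⁻⁹, milli = 10⁻³; factor is 10⁻⁶.
283 × 10⁻⁶ = 0.000283

0.000283 millimoles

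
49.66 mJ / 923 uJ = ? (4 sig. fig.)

53.80

(49.66e-3) / (923e-6) = 0.053803e3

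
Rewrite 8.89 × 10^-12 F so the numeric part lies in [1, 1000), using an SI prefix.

8.89 pF

= 8.89 × 10^-12 F; 10^-12 is pico.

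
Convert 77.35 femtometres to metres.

0.00000000000007735 metres

femto = 10^-15, (no prefix) = 10^0; factor is 10^-15.
77.35 × 10^-15 = 0.00000000000007735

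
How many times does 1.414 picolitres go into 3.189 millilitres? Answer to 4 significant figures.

(3.189 × 10⁻³) / (1.414 × 10⁻¹²) = 2.2553 × 10⁹

2255000000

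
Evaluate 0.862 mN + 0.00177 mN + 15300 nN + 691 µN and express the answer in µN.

1570.07 µN

In µN:
  0.862 mN = 0.862e3 µN = 862
  0.00177 mN = 0.00177e3 µN = 1.77
  15300 nN = 15300e-3 µN = 15.3
  691 µN → 691
Sum: 862 + 1.77 + 15.3 + 691 = 1570.07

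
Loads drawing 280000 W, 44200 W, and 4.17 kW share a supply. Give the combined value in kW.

328.37 kW

In kW:
  280000 W = 280000e-3 kW = 280
  44200 W = 44200e-3 kW = 44.2
  4.17 kW → 4.17
Sum: 280 + 44.2 + 4.17 = 328.37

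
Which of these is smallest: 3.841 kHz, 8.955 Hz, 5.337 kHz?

8.955 Hz

3.841 kHz = 3841 Hz
8.955 Hz = 8.955 Hz
5.337 kHz = 5337 Hz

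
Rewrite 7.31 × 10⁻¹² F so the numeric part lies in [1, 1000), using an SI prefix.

7.31 pF

= 7.31 × 10⁻¹² F; 10⁻¹² is pico.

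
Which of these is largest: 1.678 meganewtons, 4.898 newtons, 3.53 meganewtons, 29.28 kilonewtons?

3.53 meganewtons

1.678 meganewtons = 1678000 newtons
4.898 newtons = 4.898 newtons
3.53 meganewtons = 3530000 newtons
29.28 kilonewtons = 29280 newtons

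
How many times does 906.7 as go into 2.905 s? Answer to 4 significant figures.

(2.905) / (906.7 × 10^-18) = 0.0032039 × 10^18

3204000000000000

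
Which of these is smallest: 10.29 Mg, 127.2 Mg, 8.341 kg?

10.29 Mg = 10290000 g
127.2 Mg = 127200000 g
8.341 kg = 8341 g

8.341 kg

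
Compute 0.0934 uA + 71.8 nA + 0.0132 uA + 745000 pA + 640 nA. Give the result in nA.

In nA:
  0.0934 uA = 0.0934e3 nA = 93.4
  71.8 nA → 71.8
  0.0132 uA = 0.0132e3 nA = 13.2
  745000 pA = 745000e-3 nA = 745
  640 nA → 640
Sum: 93.4 + 71.8 + 13.2 + 745 + 640 = 1563.4

1563.4 nA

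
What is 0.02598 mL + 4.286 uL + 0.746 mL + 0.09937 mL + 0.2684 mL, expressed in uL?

1144.036 uL

In uL:
  0.02598 mL = 0.02598 × 10^3 uL = 25.98
  4.286 uL → 4.286
  0.746 mL = 0.746 × 10^3 uL = 746
  0.09937 mL = 0.09937 × 10^3 uL = 99.37
  0.2684 mL = 0.2684 × 10^3 uL = 268.4
Sum: 25.98 + 4.286 + 746 + 99.37 + 268.4 = 1144.036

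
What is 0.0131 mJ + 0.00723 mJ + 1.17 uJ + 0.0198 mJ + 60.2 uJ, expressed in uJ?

In uJ:
  0.0131 mJ = 0.0131e3 uJ = 13.1
  0.00723 mJ = 0.00723e3 uJ = 7.23
  1.17 uJ → 1.17
  0.0198 mJ = 0.0198e3 uJ = 19.8
  60.2 uJ → 60.2
Sum: 13.1 + 7.23 + 1.17 + 19.8 + 60.2 = 101.5

101.5 uJ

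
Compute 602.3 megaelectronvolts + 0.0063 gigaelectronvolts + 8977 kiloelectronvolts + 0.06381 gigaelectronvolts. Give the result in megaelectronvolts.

In megaelectronvolts:
  602.3 megaelectronvolts → 602.3
  0.0063 gigaelectronvolts = 0.0063 × 10³ megaelectronvolts = 6.3
  8977 kiloelectronvolts = 8977 × 10⁻³ megaelectronvolts = 8.977
  0.06381 gigaelectronvolts = 0.06381 × 10³ megaelectronvolts = 63.81
Sum: 602.3 + 6.3 + 8.977 + 63.81 = 681.387

681.387 megaelectronvolts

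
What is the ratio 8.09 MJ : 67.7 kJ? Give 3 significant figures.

(8.09 × 10^6) / (67.7 × 10^3) = 0.1195 × 10^3

119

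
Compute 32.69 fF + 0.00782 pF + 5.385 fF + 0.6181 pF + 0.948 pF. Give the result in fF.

1611.995 fF

In fF:
  32.69 fF → 32.69
  0.00782 pF = 0.00782 × 10³ fF = 7.82
  5.385 fF → 5.385
  0.6181 pF = 0.6181 × 10³ fF = 618.1
  0.948 pF = 0.948 × 10³ fF = 948
Sum: 32.69 + 7.82 + 5.385 + 618.1 + 948 = 1611.995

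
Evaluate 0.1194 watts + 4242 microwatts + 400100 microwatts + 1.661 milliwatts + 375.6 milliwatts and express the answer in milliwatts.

In milliwatts:
  0.1194 watts = 0.1194e3 milliwatts = 119.4
  4242 microwatts = 4242e-3 milliwatts = 4.242
  400100 microwatts = 400100e-3 milliwatts = 400.1
  1.661 milliwatts → 1.661
  375.6 milliwatts → 375.6
Sum: 119.4 + 4.242 + 400.1 + 1.661 + 375.6 = 901.003

901.003 milliwatts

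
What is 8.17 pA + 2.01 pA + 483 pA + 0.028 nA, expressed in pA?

521.18 pA

In pA:
  8.17 pA → 8.17
  2.01 pA → 2.01
  483 pA → 483
  0.028 nA = 0.028e3 pA = 28
Sum: 8.17 + 2.01 + 483 + 28 = 521.18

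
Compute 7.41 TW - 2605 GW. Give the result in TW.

4.805 TW

In TW:
  7.41 TW → 7.41
  2605 GW = 2605 × 10^-3 TW = 2.605
Difference: 7.41 - 2.605 = 4.805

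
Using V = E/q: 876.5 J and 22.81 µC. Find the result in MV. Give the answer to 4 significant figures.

38.43 MV

(876.5) / (22.81 × 10^-6) = 38.4261 × 10^6 V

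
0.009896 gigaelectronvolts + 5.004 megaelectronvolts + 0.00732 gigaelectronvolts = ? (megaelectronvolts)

22.22 megaelectronvolts

In megaelectronvolts:
  0.009896 gigaelectronvolts = 0.009896 × 10^3 megaelectronvolts = 9.896
  5.004 megaelectronvolts → 5.004
  0.00732 gigaelectronvolts = 0.00732 × 10^3 megaelectronvolts = 7.32
Sum: 9.896 + 5.004 + 7.32 = 22.22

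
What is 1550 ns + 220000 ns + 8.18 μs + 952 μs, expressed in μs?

1181.73 μs

In μs:
  1550 ns = 1550 × 10^-3 μs = 1.55
  220000 ns = 220000 × 10^-3 μs = 220
  8.18 μs → 8.18
  952 μs → 952
Sum: 1.55 + 220 + 8.18 + 952 = 1181.73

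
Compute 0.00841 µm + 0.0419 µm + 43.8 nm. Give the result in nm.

In nm:
  0.00841 µm = 0.00841 × 10³ nm = 8.41
  0.0419 µm = 0.0419 × 10³ nm = 41.9
  43.8 nm → 43.8
Sum: 8.41 + 41.9 + 43.8 = 94.11

94.11 nm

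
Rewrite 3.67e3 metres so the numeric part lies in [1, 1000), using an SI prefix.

= 3.67e3 metres; 1e3 is kilo.

3.67 kilometres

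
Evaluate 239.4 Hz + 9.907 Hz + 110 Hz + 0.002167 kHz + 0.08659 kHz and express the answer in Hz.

448.064 Hz

In Hz:
  239.4 Hz → 239.4
  9.907 Hz → 9.907
  110 Hz → 110
  0.002167 kHz = 0.002167e3 Hz = 2.167
  0.08659 kHz = 0.08659e3 Hz = 86.59
Sum: 239.4 + 9.907 + 110 + 2.167 + 86.59 = 448.064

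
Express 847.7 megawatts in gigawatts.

mega = 10⁶, giga = 10⁹; factor is 10⁻³.
847.7 × 10⁻³ = 0.8477

0.8477 gigawatts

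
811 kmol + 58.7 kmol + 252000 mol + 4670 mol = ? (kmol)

In kmol:
  811 kmol → 811
  58.7 kmol → 58.7
  252000 mol = 252000 × 10⁻³ kmol = 252
  4670 mol = 4670 × 10⁻³ kmol = 4.67
Sum: 811 + 58.7 + 252 + 4.67 = 1126.37

1126.37 kmol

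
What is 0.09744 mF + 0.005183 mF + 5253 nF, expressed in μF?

107.876 μF

In μF:
  0.09744 mF = 0.09744 × 10^3 μF = 97.44
  0.005183 mF = 0.005183 × 10^3 μF = 5.183
  5253 nF = 5253 × 10^-3 μF = 5.253
Sum: 97.44 + 5.183 + 5.253 = 107.876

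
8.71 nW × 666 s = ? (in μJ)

8.71 × 10^-9 × 666 = 5800.86 × 10^-9 J

5.80086 μJ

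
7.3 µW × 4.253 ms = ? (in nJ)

31.0469 nJ

7.3 × 10^-6 × 4.253 × 10^-3 = 31.0469 × 10^-9 J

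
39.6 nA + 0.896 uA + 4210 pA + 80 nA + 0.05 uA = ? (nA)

1069.81 nA

In nA:
  39.6 nA → 39.6
  0.896 uA = 0.896 × 10^3 nA = 896
  4210 pA = 4210 × 10^-3 nA = 4.21
  80 nA → 80
  0.05 uA = 0.05 × 10^3 nA = 50
Sum: 39.6 + 896 + 4.21 + 80 + 50 = 1069.81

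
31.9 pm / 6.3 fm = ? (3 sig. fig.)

5060

(31.9 × 10^-12) / (6.3 × 10^-15) = 5.063 × 10^3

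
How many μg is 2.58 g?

(no prefix) = 10⁰, micro = 10⁻⁶; factor is 10⁶.
2.58 × 10⁶ = 2580000

2580000 μg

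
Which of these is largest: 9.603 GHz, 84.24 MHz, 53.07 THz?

53.07 THz

9.603 GHz = 9603000000 Hz
84.24 MHz = 84240000 Hz
53.07 THz = 53070000000000 Hz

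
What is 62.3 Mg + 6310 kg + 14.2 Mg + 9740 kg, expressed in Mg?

In Mg:
  62.3 Mg → 62.3
  6310 kg = 6310 × 10⁻³ Mg = 6.31
  14.2 Mg → 14.2
  9740 kg = 9740 × 10⁻³ Mg = 9.74
Sum: 62.3 + 6.31 + 14.2 + 9.74 = 92.55

92.55 Mg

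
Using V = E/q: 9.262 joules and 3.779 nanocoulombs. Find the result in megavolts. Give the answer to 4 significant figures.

2451 megavolts

(9.262) / (3.779e-9) = 2.45091e9 V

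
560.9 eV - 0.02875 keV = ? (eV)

In eV:
  560.9 eV → 560.9
  0.02875 keV = 0.02875 × 10³ eV = 28.75
Difference: 560.9 - 28.75 = 532.15

532.15 eV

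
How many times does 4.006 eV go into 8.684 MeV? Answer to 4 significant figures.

2168000

(8.684e6) / (4.006) = 2.1677e6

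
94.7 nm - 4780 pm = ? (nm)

In nm:
  94.7 nm → 94.7
  4780 pm = 4780e-3 nm = 4.78
Difference: 94.7 - 4.78 = 89.92

89.92 nm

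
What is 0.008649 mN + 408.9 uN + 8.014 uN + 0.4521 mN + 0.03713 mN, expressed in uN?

914.793 uN

In uN:
  0.008649 mN = 0.008649 × 10³ uN = 8.649
  408.9 uN → 408.9
  8.014 uN → 8.014
  0.4521 mN = 0.4521 × 10³ uN = 452.1
  0.03713 mN = 0.03713 × 10³ uN = 37.13
Sum: 8.649 + 408.9 + 8.014 + 452.1 + 37.13 = 914.793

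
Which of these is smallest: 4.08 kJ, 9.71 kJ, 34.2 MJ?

4.08 kJ = 4080 J
9.71 kJ = 9710 J
34.2 MJ = 34200000 J

4.08 kJ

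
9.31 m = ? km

(no prefix) = 10^0, kilo = 10^3; factor is 10^-3.
9.31 × 10^-3 = 0.00931

0.00931 km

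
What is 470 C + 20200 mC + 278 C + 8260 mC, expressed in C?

In C:
  470 C → 470
  20200 mC = 20200 × 10⁻³ C = 20.2
  278 C → 278
  8260 mC = 8260 × 10⁻³ C = 8.26
Sum: 470 + 20.2 + 278 + 8.26 = 776.46

776.46 C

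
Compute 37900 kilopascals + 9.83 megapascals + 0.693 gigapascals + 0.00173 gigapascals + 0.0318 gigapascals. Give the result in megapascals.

In megapascals:
  37900 kilopascals = 37900 × 10^-3 megapascals = 37.9
  9.83 megapascals → 9.83
  0.693 gigapascals = 0.693 × 10^3 megapascals = 693
  0.00173 gigapascals = 0.00173 × 10^3 megapascals = 1.73
  0.0318 gigapascals = 0.0318 × 10^3 megapascals = 31.8
Sum: 37.9 + 9.83 + 693 + 1.73 + 31.8 = 774.26

774.26 megapascals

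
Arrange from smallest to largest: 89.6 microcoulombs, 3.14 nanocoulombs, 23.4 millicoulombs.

89.6 microcoulombs = 0.0000896 coulombs
3.14 nanocoulombs = 0.00000000314 coulombs
23.4 millicoulombs = 0.0234 coulombs

3.14 nanocoulombs < 89.6 microcoulombs < 23.4 millicoulombs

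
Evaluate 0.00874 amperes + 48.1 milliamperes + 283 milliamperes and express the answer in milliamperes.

In milliamperes:
  0.00874 amperes = 0.00874 × 10^3 milliamperes = 8.74
  48.1 milliamperes → 48.1
  283 milliamperes → 283
Sum: 8.74 + 48.1 + 283 = 339.84

339.84 milliamperes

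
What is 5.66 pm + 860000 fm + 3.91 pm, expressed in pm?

869.57 pm

In pm:
  5.66 pm → 5.66
  860000 fm = 860000 × 10^-3 pm = 860
  3.91 pm → 3.91
Sum: 5.66 + 860 + 3.91 = 869.57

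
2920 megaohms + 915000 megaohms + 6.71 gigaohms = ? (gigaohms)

In gigaohms:
  2920 megaohms = 2920e-3 gigaohms = 2.92
  915000 megaohms = 915000e-3 gigaohms = 915
  6.71 gigaohms → 6.71
Sum: 2.92 + 915 + 6.71 = 924.63

924.63 gigaohms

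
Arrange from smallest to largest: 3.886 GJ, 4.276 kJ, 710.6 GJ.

4.276 kJ < 3.886 GJ < 710.6 GJ

3.886 GJ = 3886000000 J
4.276 kJ = 4276 J
710.6 GJ = 710600000000 J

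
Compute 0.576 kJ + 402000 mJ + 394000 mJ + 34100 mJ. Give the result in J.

In J:
  0.576 kJ = 0.576e3 J = 576
  402000 mJ = 402000e-3 J = 402
  394000 mJ = 394000e-3 J = 394
  34100 mJ = 34100e-3 J = 34.1
Sum: 576 + 402 + 394 + 34.1 = 1406.1

1406.1 J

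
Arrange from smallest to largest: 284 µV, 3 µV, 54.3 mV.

3 µV < 284 µV < 54.3 mV

284 µV = 0.000284 V
3 µV = 0.000003 V
54.3 mV = 0.0543 V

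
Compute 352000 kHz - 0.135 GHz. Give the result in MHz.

217 MHz

In MHz:
  352000 kHz = 352000e-3 MHz = 352
  0.135 GHz = 0.135e3 MHz = 135
Difference: 352 - 135 = 217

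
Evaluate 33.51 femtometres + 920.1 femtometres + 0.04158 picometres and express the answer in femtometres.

In femtometres:
  33.51 femtometres → 33.51
  920.1 femtometres → 920.1
  0.04158 picometres = 0.04158e3 femtometres = 41.58
Sum: 33.51 + 920.1 + 41.58 = 995.19

995.19 femtometres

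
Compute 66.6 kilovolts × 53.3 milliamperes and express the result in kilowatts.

3.54978 kilowatts

66.6e3 × 53.3e-3 = 3549.78 W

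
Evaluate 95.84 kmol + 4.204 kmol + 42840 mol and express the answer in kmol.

142.884 kmol

In kmol:
  95.84 kmol → 95.84
  4.204 kmol → 4.204
  42840 mol = 42840 × 10^-3 kmol = 42.84
Sum: 95.84 + 4.204 + 42.84 = 142.884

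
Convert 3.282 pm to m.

pico = 1e-12, (no prefix) = 1e0; factor is 1e-12.
3.282 × 1e-12 = 0.000000000003282

0.000000000003282 m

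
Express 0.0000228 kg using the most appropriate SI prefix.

22.8 mg

= 22.8e-3 g; 1e-3 is milli.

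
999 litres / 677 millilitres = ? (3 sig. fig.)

1480

(999) / (677e-3) = 1.476e3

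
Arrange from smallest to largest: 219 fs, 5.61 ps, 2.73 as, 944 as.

2.73 as < 944 as < 219 fs < 5.61 ps

219 fs = 0.000000000000219 s
5.61 ps = 0.00000000000561 s
2.73 as = 0.00000000000000000273 s
944 as = 0.000000000000000944 s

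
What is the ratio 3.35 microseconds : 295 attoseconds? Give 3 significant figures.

(3.35 × 10⁻⁶) / (295 × 10⁻¹⁸) = 0.01136 × 10¹²

11400000000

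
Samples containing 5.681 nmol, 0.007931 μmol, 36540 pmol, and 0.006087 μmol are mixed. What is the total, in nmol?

In nmol:
  5.681 nmol → 5.681
  0.007931 μmol = 0.007931e3 nmol = 7.931
  36540 pmol = 36540e-3 nmol = 36.54
  0.006087 μmol = 0.006087e3 nmol = 6.087
Sum: 5.681 + 7.931 + 36.54 + 6.087 = 56.239

56.239 nmol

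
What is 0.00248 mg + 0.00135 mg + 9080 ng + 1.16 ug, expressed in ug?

14.07 ug

In ug:
  0.00248 mg = 0.00248 × 10³ ug = 2.48
  0.00135 mg = 0.00135 × 10³ ug = 1.35
  9080 ng = 9080 × 10⁻³ ug = 9.08
  1.16 ug → 1.16
Sum: 2.48 + 1.35 + 9.08 + 1.16 = 14.07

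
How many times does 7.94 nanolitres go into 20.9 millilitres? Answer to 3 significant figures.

2630000

(20.9 × 10^-3) / (7.94 × 10^-9) = 2.632 × 10^6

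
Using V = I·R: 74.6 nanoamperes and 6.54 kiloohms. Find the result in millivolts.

74.6e-9 × 6.54e3 = 487.884e-6 V

0.487884 millivolts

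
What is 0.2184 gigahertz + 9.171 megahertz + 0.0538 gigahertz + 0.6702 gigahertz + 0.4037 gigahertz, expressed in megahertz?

1355.271 megahertz

In megahertz:
  0.2184 gigahertz = 0.2184 × 10³ megahertz = 218.4
  9.171 megahertz → 9.171
  0.0538 gigahertz = 0.0538 × 10³ megahertz = 53.8
  0.6702 gigahertz = 0.6702 × 10³ megahertz = 670.2
  0.4037 gigahertz = 0.4037 × 10³ megahertz = 403.7
Sum: 218.4 + 9.171 + 53.8 + 670.2 + 403.7 = 1355.271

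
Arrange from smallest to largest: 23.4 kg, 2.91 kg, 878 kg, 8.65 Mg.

2.91 kg < 23.4 kg < 878 kg < 8.65 Mg

23.4 kg = 23400 g
2.91 kg = 2910 g
878 kg = 878000 g
8.65 Mg = 8650000 g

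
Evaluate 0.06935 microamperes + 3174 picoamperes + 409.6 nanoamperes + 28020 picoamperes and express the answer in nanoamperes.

In nanoamperes:
  0.06935 microamperes = 0.06935e3 nanoamperes = 69.35
  3174 picoamperes = 3174e-3 nanoamperes = 3.174
  409.6 nanoamperes → 409.6
  28020 picoamperes = 28020e-3 nanoamperes = 28.02
Sum: 69.35 + 3.174 + 409.6 + 28.02 = 510.144

510.144 nanoamperes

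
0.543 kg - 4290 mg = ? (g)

In g:
  0.543 kg = 0.543e3 g = 543
  4290 mg = 4290e-3 g = 4.29
Difference: 543 - 4.29 = 538.71

538.71 g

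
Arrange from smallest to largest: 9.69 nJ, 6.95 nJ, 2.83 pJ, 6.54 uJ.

9.69 nJ = 0.00000000969 J
6.95 nJ = 0.00000000695 J
2.83 pJ = 0.00000000000283 J
6.54 uJ = 0.00000654 J

2.83 pJ < 6.95 nJ < 9.69 nJ < 6.54 uJ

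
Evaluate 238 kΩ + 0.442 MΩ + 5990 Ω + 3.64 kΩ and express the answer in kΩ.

689.63 kΩ

In kΩ:
  238 kΩ → 238
  0.442 MΩ = 0.442 × 10^3 kΩ = 442
  5990 Ω = 5990 × 10^-3 kΩ = 5.99
  3.64 kΩ → 3.64
Sum: 238 + 442 + 5.99 + 3.64 = 689.63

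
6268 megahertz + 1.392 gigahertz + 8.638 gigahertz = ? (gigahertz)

In gigahertz:
  6268 megahertz = 6268 × 10^-3 gigahertz = 6.268
  1.392 gigahertz → 1.392
  8.638 gigahertz → 8.638
Sum: 6.268 + 1.392 + 8.638 = 16.298

16.298 gigahertz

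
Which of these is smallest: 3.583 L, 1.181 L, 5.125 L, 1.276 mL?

1.276 mL

3.583 L = 3.583 L
1.181 L = 1.181 L
5.125 L = 5.125 L
1.276 mL = 0.001276 L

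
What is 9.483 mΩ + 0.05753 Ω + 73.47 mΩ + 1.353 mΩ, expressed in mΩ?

141.836 mΩ

In mΩ:
  9.483 mΩ → 9.483
  0.05753 Ω = 0.05753 × 10^3 mΩ = 57.53
  73.47 mΩ → 73.47
  1.353 mΩ → 1.353
Sum: 9.483 + 57.53 + 73.47 + 1.353 = 141.836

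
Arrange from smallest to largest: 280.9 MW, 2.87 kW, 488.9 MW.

280.9 MW = 280900000 W
2.87 kW = 2870 W
488.9 MW = 488900000 W

2.87 kW < 280.9 MW < 488.9 MW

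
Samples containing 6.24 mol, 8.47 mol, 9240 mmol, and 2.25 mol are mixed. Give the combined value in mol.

26.2 mol

In mol:
  6.24 mol → 6.24
  8.47 mol → 8.47
  9240 mmol = 9240 × 10⁻³ mol = 9.24
  2.25 mol → 2.25
Sum: 6.24 + 8.47 + 9.24 + 2.25 = 26.2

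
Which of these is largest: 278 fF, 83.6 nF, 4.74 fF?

278 fF = 0.000000000000278 F
83.6 nF = 0.0000000836 F
4.74 fF = 0.00000000000000474 F

83.6 nF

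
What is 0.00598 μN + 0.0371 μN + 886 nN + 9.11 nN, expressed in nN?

In nN:
  0.00598 μN = 0.00598e3 nN = 5.98
  0.0371 μN = 0.0371e3 nN = 37.1
  886 nN → 886
  9.11 nN → 9.11
Sum: 5.98 + 37.1 + 886 + 9.11 = 938.19

938.19 nN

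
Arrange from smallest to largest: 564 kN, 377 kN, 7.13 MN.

377 kN < 564 kN < 7.13 MN

564 kN = 564000 N
377 kN = 377000 N
7.13 MN = 7130000 N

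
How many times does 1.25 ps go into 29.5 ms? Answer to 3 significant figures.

(29.5 × 10⁻³) / (1.25 × 10⁻¹²) = 23.6 × 10⁹

23600000000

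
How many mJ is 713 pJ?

pico = 10⁻¹², milli = 10⁻³; factor is 10⁻⁹.
713 × 10⁻⁹ = 0.000000713

0.000000713 mJ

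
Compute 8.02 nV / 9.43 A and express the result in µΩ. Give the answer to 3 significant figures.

0.000850 µΩ

(8.02 × 10⁻⁹) / (9.43) = 0.85048 × 10⁻⁹ Ω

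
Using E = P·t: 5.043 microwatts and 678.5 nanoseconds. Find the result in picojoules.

5.043e-6 × 678.5e-9 = 3421.6755e-15 J

3.4216755 picojoules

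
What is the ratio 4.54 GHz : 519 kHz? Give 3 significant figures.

(4.54 × 10^9) / (519 × 10^3) = 0.008748 × 10^6

8750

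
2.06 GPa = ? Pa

giga = 1e9, (no prefix) = 1e0; factor is 1e9.
2.06 × 1e9 = 2060000000

2060000000 Pa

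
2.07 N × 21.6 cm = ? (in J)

0.44712 J

2.07 × 21.6 × 10^-2 = 44.712 × 10^-2 J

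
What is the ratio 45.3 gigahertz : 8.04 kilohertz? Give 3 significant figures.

(45.3 × 10⁹) / (8.04 × 10³) = 5.634 × 10⁶

5630000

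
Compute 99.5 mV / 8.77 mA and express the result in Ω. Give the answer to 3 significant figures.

(99.5 × 10^-3) / (8.77 × 10^-3) = 11.345 Ω

11.3 Ω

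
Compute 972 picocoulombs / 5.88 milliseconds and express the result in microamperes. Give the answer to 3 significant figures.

(972 × 10⁻¹²) / (5.88 × 10⁻³) = 165.31 × 10⁻⁹ A

0.165 microamperes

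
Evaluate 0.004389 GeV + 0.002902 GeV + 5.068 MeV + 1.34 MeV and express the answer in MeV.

In MeV:
  0.004389 GeV = 0.004389 × 10^3 MeV = 4.389
  0.002902 GeV = 0.002902 × 10^3 MeV = 2.902
  5.068 MeV → 5.068
  1.34 MeV → 1.34
Sum: 4.389 + 2.902 + 5.068 + 1.34 = 13.699

13.699 MeV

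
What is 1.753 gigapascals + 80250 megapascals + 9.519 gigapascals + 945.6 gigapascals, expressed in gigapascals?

1037.122 gigapascals

In gigapascals:
  1.753 gigapascals → 1.753
  80250 megapascals = 80250 × 10⁻³ gigapascals = 80.25
  9.519 gigapascals → 9.519
  945.6 gigapascals → 945.6
Sum: 1.753 + 80.25 + 9.519 + 945.6 = 1037.122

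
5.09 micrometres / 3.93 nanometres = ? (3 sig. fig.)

1300

(5.09e-6) / (3.93e-9) = 1.295e3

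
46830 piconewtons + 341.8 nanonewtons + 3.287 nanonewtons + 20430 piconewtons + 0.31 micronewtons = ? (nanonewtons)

In nanonewtons:
  46830 piconewtons = 46830e-3 nanonewtons = 46.83
  341.8 nanonewtons → 341.8
  3.287 nanonewtons → 3.287
  20430 piconewtons = 20430e-3 nanonewtons = 20.43
  0.31 micronewtons = 0.31e3 nanonewtons = 310
Sum: 46.83 + 341.8 + 3.287 + 20.43 + 310 = 722.347

722.347 nanonewtons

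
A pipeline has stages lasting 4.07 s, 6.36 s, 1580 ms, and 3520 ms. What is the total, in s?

15.53 s

In s:
  4.07 s → 4.07
  6.36 s → 6.36
  1580 ms = 1580 × 10⁻³ s = 1.58
  3520 ms = 3520 × 10⁻³ s = 3.52
Sum: 4.07 + 6.36 + 1.58 + 3.52 = 15.53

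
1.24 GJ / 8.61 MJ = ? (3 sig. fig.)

144

(1.24e9) / (8.61e6) = 0.144e3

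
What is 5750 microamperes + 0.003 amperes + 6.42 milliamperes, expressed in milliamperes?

15.17 milliamperes

In milliamperes:
  5750 microamperes = 5750 × 10⁻³ milliamperes = 5.75
  0.003 amperes = 0.003 × 10³ milliamperes = 3
  6.42 milliamperes → 6.42
Sum: 5.75 + 3 + 6.42 = 15.17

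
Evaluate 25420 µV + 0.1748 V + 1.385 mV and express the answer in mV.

In mV:
  25420 µV = 25420e-3 mV = 25.42
  0.1748 V = 0.1748e3 mV = 174.8
  1.385 mV → 1.385
Sum: 25.42 + 174.8 + 1.385 = 201.605

201.605 mV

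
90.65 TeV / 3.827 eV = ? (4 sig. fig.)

23690000000000

(90.65 × 10^12) / (3.827) = 23.687 × 10^12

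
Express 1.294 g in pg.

1294000000000 pg

(no prefix) = 10^0, pico = 10^-12; factor is 10^12.
1.294 × 10^12 = 1294000000000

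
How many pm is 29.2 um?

29200000 pm

micro = 1e-6, pico = 1e-12; factor is 1e6.
29.2 × 1e6 = 29200000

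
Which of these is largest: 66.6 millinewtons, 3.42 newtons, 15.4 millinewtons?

3.42 newtons

66.6 millinewtons = 0.0666 newtons
3.42 newtons = 3.42 newtons
15.4 millinewtons = 0.0154 newtons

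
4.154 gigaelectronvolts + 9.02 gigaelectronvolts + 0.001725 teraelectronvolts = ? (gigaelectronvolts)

14.899 gigaelectronvolts

In gigaelectronvolts:
  4.154 gigaelectronvolts → 4.154
  9.02 gigaelectronvolts → 9.02
  0.001725 teraelectronvolts = 0.001725 × 10^3 gigaelectronvolts = 1.725
Sum: 4.154 + 9.02 + 1.725 = 14.899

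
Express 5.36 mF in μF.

5360 μF

milli = 1e-3, micro = 1e-6; factor is 1e3.
5.36 × 1e3 = 5360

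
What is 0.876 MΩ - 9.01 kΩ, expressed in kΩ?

In kΩ:
  0.876 MΩ = 0.876 × 10^3 kΩ = 876
  9.01 kΩ → 9.01
Difference: 876 - 9.01 = 866.99

866.99 kΩ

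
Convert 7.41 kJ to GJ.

0.00000741 GJ

kilo = 1e3, giga = 1e9; factor is 1e-6.
7.41 × 1e-6 = 0.00000741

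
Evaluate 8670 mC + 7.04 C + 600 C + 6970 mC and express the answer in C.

622.68 C

In C:
  8670 mC = 8670e-3 C = 8.67
  7.04 C → 7.04
  600 C → 600
  6970 mC = 6970e-3 C = 6.97
Sum: 8.67 + 7.04 + 600 + 6.97 = 622.68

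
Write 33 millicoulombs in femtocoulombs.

milli = 10⁻³, femto = 10⁻¹⁵; factor is 10¹².
33 × 10¹² = 33000000000000

33000000000000 femtocoulombs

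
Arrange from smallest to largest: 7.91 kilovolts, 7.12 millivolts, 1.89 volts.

7.12 millivolts < 1.89 volts < 7.91 kilovolts

7.91 kilovolts = 7910 volts
7.12 millivolts = 0.00712 volts
1.89 volts = 1.89 volts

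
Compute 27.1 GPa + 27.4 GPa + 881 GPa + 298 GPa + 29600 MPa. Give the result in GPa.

In GPa:
  27.1 GPa → 27.1
  27.4 GPa → 27.4
  881 GPa → 881
  298 GPa → 298
  29600 MPa = 29600e-3 GPa = 29.6
Sum: 27.1 + 27.4 + 881 + 298 + 29.6 = 1263.1

1263.1 GPa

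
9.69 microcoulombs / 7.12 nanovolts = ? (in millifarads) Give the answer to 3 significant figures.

(9.69 × 10⁻⁶) / (7.12 × 10⁻⁹) = 1.361 × 10³ F

1360000 millifarads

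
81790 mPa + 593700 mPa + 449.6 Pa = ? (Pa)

1125.09 Pa

In Pa:
  81790 mPa = 81790 × 10⁻³ Pa = 81.79
  593700 mPa = 593700 × 10⁻³ Pa = 593.7
  449.6 Pa → 449.6
Sum: 81.79 + 593.7 + 449.6 = 1125.09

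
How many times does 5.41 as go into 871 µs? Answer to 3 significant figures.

(871e-6) / (5.41e-18) = 161e12

161000000000000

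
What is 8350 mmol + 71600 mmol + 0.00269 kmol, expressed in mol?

In mol:
  8350 mmol = 8350 × 10^-3 mol = 8.35
  71600 mmol = 71600 × 10^-3 mol = 71.6
  0.00269 kmol = 0.00269 × 10^3 mol = 2.69
Sum: 8.35 + 71.6 + 2.69 = 82.64

82.64 mol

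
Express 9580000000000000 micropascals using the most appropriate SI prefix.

9.58 gigapascals

= 9.58 × 10⁹ pascals; 10⁹ is giga.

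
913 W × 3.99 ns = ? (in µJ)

3.64287 µJ

913 × 3.99e-9 = 3642.87e-9 J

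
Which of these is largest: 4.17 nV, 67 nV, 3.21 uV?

3.21 uV

4.17 nV = 0.00000000417 V
67 nV = 0.000000067 V
3.21 uV = 0.00000321 V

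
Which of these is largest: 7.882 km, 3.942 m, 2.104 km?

7.882 km

7.882 km = 7882 m
3.942 m = 3.942 m
2.104 km = 2104 m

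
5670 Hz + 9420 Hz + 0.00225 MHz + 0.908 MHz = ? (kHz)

925.34 kHz

In kHz:
  5670 Hz = 5670 × 10⁻³ kHz = 5.67
  9420 Hz = 9420 × 10⁻³ kHz = 9.42
  0.00225 MHz = 0.00225 × 10³ kHz = 2.25
  0.908 MHz = 0.908 × 10³ kHz = 908
Sum: 5.67 + 9.42 + 2.25 + 908 = 925.34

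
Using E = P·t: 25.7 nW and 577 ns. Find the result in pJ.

0.0148289 pJ

25.7 × 10⁻⁹ × 577 × 10⁻⁹ = 14828.9 × 10⁻¹⁸ J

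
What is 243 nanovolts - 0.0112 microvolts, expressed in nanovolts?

In nanovolts:
  243 nanovolts → 243
  0.0112 microvolts = 0.0112e3 nanovolts = 11.2
Difference: 243 - 11.2 = 231.8

231.8 nanovolts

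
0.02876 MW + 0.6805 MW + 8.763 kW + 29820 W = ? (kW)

In kW:
  0.02876 MW = 0.02876 × 10^3 kW = 28.76
  0.6805 MW = 0.6805 × 10^3 kW = 680.5
  8.763 kW → 8.763
  29820 W = 29820 × 10^-3 kW = 29.82
Sum: 28.76 + 680.5 + 8.763 + 29.82 = 747.843

747.843 kW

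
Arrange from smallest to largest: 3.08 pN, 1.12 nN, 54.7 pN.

3.08 pN = 0.00000000000308 N
1.12 nN = 0.00000000112 N
54.7 pN = 0.0000000000547 N

3.08 pN < 54.7 pN < 1.12 nN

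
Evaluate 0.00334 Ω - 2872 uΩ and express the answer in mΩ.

In mΩ:
  0.00334 Ω = 0.00334 × 10³ mΩ = 3.34
  2872 uΩ = 2872 × 10⁻³ mΩ = 2.872
Difference: 3.34 - 2.872 = 0.468

0.468 mΩ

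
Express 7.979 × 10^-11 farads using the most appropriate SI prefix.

79.79 picofarads

= 79.79 × 10^-12 farads; 10^-12 is pico.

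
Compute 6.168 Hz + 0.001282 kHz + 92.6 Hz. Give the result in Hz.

100.05 Hz

In Hz:
  6.168 Hz → 6.168
  0.001282 kHz = 0.001282 × 10^3 Hz = 1.282
  92.6 Hz → 92.6
Sum: 6.168 + 1.282 + 92.6 = 100.05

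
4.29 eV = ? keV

0.00429 keV

(no prefix) = 1e0, kilo = 1e3; factor is 1e-3.
4.29 × 1e-3 = 0.00429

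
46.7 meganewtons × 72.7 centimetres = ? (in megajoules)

33.9509 megajoules

46.7 × 10^6 × 72.7 × 10^-2 = 3395.09 × 10^4 J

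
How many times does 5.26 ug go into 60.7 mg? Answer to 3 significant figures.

(60.7e-3) / (5.26e-6) = 11.54e3

11500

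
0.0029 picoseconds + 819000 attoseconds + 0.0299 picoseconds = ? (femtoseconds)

In femtoseconds:
  0.0029 picoseconds = 0.0029e3 femtoseconds = 2.9
  819000 attoseconds = 819000e-3 femtoseconds = 819
  0.0299 picoseconds = 0.0299e3 femtoseconds = 29.9
Sum: 2.9 + 819 + 29.9 = 851.8

851.8 femtoseconds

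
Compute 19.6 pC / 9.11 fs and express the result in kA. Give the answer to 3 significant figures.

(19.6e-12) / (9.11e-15) = 2.1515e3 A

2.15 kA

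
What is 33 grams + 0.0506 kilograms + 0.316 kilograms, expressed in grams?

In grams:
  33 grams → 33
  0.0506 kilograms = 0.0506 × 10^3 grams = 50.6
  0.316 kilograms = 0.316 × 10^3 grams = 316
Sum: 33 + 50.6 + 316 = 399.6

399.6 grams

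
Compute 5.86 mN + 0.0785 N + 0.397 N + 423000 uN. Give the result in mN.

904.36 mN

In mN:
  5.86 mN → 5.86
  0.0785 N = 0.0785 × 10³ mN = 78.5
  0.397 N = 0.397 × 10³ mN = 397
  423000 uN = 423000 × 10⁻³ mN = 423
Sum: 5.86 + 78.5 + 397 + 423 = 904.36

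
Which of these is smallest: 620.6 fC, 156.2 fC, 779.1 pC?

620.6 fC = 0.0000000000006206 C
156.2 fC = 0.0000000000001562 C
779.1 pC = 0.0000000007791 C

156.2 fC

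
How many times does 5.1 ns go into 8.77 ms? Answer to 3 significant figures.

(8.77 × 10⁻³) / (5.1 × 10⁻⁹) = 1.72 × 10⁶

1720000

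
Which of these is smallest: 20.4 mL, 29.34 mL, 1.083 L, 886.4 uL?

886.4 uL

20.4 mL = 0.0204 L
29.34 mL = 0.02934 L
1.083 L = 1.083 L
886.4 uL = 0.0008864 L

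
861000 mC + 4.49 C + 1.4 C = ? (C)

866.89 C

In C:
  861000 mC = 861000e-3 C = 861
  4.49 C → 4.49
  1.4 C → 1.4
Sum: 861 + 4.49 + 1.4 = 866.89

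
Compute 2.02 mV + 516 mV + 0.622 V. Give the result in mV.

In mV:
  2.02 mV → 2.02
  516 mV → 516
  0.622 V = 0.622e3 mV = 622
Sum: 2.02 + 516 + 622 = 1140.02

1140.02 mV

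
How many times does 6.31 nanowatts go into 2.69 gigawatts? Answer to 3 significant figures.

(2.69 × 10⁹) / (6.31 × 10⁻⁹) = 0.4263 × 10¹⁸

426000000000000000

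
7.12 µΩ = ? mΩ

0.00712 mΩ

micro = 10^-6, milli = 10^-3; factor is 10^-3.
7.12 × 10^-3 = 0.00712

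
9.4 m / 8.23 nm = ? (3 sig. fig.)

(9.4) / (8.23 × 10⁻⁹) = 1.142 × 10⁹

1140000000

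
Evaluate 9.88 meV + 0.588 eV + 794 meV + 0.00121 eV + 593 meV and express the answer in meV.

1986.09 meV

In meV:
  9.88 meV → 9.88
  0.588 eV = 0.588e3 meV = 588
  794 meV → 794
  0.00121 eV = 0.00121e3 meV = 1.21
  593 meV → 593
Sum: 9.88 + 588 + 794 + 1.21 + 593 = 1986.09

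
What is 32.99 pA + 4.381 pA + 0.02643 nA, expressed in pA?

In pA:
  32.99 pA → 32.99
  4.381 pA → 4.381
  0.02643 nA = 0.02643 × 10³ pA = 26.43
Sum: 32.99 + 4.381 + 26.43 = 63.801

63.801 pA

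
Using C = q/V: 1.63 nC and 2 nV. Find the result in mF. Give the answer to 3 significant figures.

815 mF

(1.63 × 10⁻⁹) / (2 × 10⁻⁹) = 0.815 F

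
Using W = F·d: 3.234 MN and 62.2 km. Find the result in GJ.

3.234 × 10^6 × 62.2 × 10^3 = 201.1548 × 10^9 J

201.1548 GJ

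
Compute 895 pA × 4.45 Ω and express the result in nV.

895 × 10^-12 × 4.45 = 3982.75 × 10^-12 V

3.98275 nV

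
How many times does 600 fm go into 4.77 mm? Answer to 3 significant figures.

(4.77e-3) / (600e-15) = 0.00795e12

7950000000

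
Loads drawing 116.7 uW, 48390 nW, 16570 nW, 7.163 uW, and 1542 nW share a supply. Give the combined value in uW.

190.365 uW

In uW:
  116.7 uW → 116.7
  48390 nW = 48390 × 10^-3 uW = 48.39
  16570 nW = 16570 × 10^-3 uW = 16.57
  7.163 uW → 7.163
  1542 nW = 1542 × 10^-3 uW = 1.542
Sum: 116.7 + 48.39 + 16.57 + 7.163 + 1.542 = 190.365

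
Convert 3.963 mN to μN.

milli = 10^-3, micro = 10^-6; factor is 10^3.
3.963 × 10^3 = 3963

3963 μN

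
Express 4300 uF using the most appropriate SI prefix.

4.3 mF

= 4.3 × 10⁻³ F; 10⁻³ is milli.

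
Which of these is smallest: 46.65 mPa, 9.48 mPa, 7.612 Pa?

46.65 mPa = 0.04665 Pa
9.48 mPa = 0.00948 Pa
7.612 Pa = 7.612 Pa

9.48 mPa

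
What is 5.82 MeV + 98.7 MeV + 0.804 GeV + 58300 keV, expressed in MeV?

966.82 MeV

In MeV:
  5.82 MeV → 5.82
  98.7 MeV → 98.7
  0.804 GeV = 0.804e3 MeV = 804
  58300 keV = 58300e-3 MeV = 58.3
Sum: 5.82 + 98.7 + 804 + 58.3 = 966.82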